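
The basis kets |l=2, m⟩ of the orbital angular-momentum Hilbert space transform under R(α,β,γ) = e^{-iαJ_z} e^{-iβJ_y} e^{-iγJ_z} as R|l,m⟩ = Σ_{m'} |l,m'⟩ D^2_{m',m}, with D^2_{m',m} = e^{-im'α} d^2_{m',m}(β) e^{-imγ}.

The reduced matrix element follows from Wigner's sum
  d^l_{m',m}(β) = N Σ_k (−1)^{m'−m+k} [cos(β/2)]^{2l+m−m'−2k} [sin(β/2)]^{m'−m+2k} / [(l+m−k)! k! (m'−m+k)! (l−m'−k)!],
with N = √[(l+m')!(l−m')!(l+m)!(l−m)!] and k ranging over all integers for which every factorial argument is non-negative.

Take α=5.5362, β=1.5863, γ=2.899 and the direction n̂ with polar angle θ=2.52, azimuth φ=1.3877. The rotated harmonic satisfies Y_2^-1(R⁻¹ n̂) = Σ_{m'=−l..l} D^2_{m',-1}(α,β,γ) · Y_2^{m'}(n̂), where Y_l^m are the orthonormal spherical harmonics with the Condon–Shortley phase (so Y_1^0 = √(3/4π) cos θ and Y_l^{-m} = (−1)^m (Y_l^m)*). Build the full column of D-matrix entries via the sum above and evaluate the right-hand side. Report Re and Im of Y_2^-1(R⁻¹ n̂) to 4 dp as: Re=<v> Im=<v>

Re=0.1558 Im=-0.1555

Need the full column D^2_{m',-1} for m'=−2..2 at α=5.5362, β=1.5863, γ=2.899.
cos(β/2)=0.701604, sin(β/2)=0.712567
d^2_{-2,-1}: single k=1 term ⇒ +0.492189;  D = +0.081216+0.485442i
d^2_{-1,-1}: k∈[0..1] ⇒ +0.242309 -0.749820 = -0.507511;  D = +0.278645-0.424175i
d^2_{0,-1}: k∈[0..1] ⇒ -0.602806 +0.621791 = +0.018985;  D = -0.018429+0.004561i
d^2_{1,-1}: k∈[0..1] ⇒ +0.749820 -0.257812 = +0.492008;  D = -0.430737-0.237776i
d^2_{2,-1}: single k=0 term ⇒ -0.507691;  D = +0.159422+0.482011i
Y_2^{m'}(θ=2.52,φ=1.3877) and Σ D·Y over m':
  (+0.0812+0.4854i)·(-0.1223-0.0469i)  (+0.2786-0.4242i)·(-0.0666+0.3596i)  (-0.0184+0.0046i)·(+0.3099+0.0000i)  (-0.4307-0.2378i)·(+0.0666+0.3596i)  (+0.1594+0.4820i)·(-0.1223+0.0469i)
Y_2^-1(R⁻¹ n̂) = +0.155829-0.155524i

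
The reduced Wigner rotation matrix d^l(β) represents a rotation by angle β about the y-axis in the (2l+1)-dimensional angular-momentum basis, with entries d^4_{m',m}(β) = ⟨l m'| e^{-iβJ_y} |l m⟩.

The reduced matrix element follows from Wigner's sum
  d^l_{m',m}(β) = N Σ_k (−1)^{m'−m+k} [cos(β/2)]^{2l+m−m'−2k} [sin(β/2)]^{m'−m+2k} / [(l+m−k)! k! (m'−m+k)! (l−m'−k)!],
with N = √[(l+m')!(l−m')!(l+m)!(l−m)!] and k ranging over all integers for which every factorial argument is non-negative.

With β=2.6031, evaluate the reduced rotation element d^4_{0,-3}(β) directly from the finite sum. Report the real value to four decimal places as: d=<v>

d=0.1713

d^4_{0,-3}(β=2.6031) via Wigner's sum:
Half-angle: c=0.266005, s=0.963972. N=√(24·24·1·5040)=1703.830978
k: max(0,(-3)−(0))=0 … min(4+(-3),4−(0))=1
  k=0: (−1)^3·1703.8310/(144)·0.2660^5·0.9640^3 = -0.014116
  k=1: (−1)^4·1703.8310/(144)·0.2660^3·0.9640^5 = +0.185377
d^4_{0,-3}(2.6031) = -0.014116 +0.185377 = +0.171261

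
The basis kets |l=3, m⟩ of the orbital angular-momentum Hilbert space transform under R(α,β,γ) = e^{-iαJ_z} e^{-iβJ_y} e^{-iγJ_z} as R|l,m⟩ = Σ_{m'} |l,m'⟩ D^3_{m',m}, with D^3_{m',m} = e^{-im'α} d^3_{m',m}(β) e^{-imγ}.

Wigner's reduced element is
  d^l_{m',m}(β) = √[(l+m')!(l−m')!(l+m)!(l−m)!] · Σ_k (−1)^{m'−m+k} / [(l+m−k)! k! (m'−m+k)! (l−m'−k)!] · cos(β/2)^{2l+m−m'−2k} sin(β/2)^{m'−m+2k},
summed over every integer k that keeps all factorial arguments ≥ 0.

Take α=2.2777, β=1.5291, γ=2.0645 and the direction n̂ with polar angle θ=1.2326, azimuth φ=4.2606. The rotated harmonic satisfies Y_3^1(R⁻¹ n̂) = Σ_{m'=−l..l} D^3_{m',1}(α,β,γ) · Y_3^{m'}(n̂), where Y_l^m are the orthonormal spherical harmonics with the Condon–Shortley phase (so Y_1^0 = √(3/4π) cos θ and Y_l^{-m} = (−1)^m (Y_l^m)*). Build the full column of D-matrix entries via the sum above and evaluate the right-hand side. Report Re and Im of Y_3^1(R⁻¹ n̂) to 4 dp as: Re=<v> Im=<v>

Need the full column D^3_{m',1} for m'=−3..3 at α=2.2777, β=1.5291, γ=2.0645.
cos(β/2)=0.721694, sin(β/2)=0.692212
d^3_{-3,1}: single k=4 term ⇒ +0.463136;  D = +0.026020-0.462405i
d^3_{-2,1}: k∈[3..4] ⇒ +0.788510 -0.362702 = +0.425808;  D = -0.338800+0.257928i
d^3_{-1,1}: k∈[2..4] ⇒ +0.779906 -0.956651 +0.110011 = -0.066734;  D = -0.065223-0.014120i
d^3_{0,1}: k∈[1..3] ⇒ +0.469456 -1.295654 +0.397320 = -0.428878;  D = +0.203241+0.377663i
d^3_{1,1}: k∈[0..2] ⇒ +0.141292 -1.039874 +0.717488 = -0.181094;  D = +0.065518-0.168827i
d^3_{2,1}: k∈[0..1] ⇒ -0.428553 +0.788510 = +0.359957;  D = +0.339743-0.118925i
d^3_{3,1}: single k=0 term ⇒ +0.503427;  D = -0.435077-0.253272i
Y_3^{m'}(θ=1.2326,φ=4.2606) and Σ D·Y over m':
  (+0.0260-0.4624i)·(+0.3422-0.0749i)  (-0.3388+0.2579i)·(-0.1867-0.2370i)  (-0.0652-0.0141i)·(+0.0598-0.1233i)  (+0.2032+0.3777i)·(-0.3033+0.0000i)  (+0.0655-0.1688i)·(-0.0598-0.1233i)  (+0.3397-0.1189i)·(-0.1867+0.2370i)  (-0.4351-0.2533i)·(-0.3422-0.0749i)
Y_3^1(R⁻¹ n̂) = +0.101314-0.011365i

Re=0.1013 Im=-0.0114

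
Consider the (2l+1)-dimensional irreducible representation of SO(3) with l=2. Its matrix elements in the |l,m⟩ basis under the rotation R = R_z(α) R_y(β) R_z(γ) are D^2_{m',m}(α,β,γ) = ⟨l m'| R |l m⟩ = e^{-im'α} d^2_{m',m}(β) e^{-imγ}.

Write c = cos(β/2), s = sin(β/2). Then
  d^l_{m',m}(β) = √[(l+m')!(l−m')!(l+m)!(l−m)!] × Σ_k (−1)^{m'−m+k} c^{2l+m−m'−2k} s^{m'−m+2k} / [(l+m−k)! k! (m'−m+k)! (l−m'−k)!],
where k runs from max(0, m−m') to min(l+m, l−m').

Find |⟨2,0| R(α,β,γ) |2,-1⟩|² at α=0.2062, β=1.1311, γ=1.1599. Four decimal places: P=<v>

D^2_{0,-1}(0.2062,1.1311,1.1599) = e^{-i·0·0.2062}·d^2_{0,-1}(1.1311)·e^{-i·-1·1.1599}. Compute d first:
c=cos(1.1311/2)=0.844294, s=sin(1.1311/2)=0.535880; N=√[2·2·1·6]=4.898979
k∈{0,1} keeps every argument non-negative
  k=0: (−1)^1·4.8990/(2)·0.8443^3·0.5359^1 = -0.789995
  k=1: (−1)^2·4.8990/(2)·0.8443^1·0.5359^3 = +0.318253
d^2_{0,-1}(1.1311) = -0.789995 +0.318253 = -0.471742
|D^2_{0,-1}|² = |d^2_{0,-1}(β)|² = (-0.471742)² = 0.222541 (the z-rotation phases have unit modulus)

P=0.2225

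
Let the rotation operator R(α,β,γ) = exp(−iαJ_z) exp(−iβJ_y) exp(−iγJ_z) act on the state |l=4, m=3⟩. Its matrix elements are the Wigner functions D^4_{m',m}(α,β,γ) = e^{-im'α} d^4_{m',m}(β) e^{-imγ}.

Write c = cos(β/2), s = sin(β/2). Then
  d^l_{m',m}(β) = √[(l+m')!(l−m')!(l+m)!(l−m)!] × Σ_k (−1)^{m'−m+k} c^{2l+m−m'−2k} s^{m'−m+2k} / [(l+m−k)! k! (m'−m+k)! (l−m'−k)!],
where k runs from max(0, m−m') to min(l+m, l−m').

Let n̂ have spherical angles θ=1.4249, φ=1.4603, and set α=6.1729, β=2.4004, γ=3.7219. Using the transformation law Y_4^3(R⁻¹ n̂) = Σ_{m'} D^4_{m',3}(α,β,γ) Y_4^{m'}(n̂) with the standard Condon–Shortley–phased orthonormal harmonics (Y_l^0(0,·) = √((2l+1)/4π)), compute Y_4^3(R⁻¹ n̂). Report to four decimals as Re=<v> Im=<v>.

Re=0.1307 Im=0.0167

Need the full column D^4_{m',3} for m'=−4..4 at α=6.1729, β=2.4004, γ=3.7219.
cos(β/2)=0.362171, sin(β/2)=0.932112
d^4_{-4,3}: single k=7 term ⇒ +0.626231;  D = +0.359397+0.512834i
d^4_{-3,3}: k∈[6..7] ⇒ +0.602190 -0.569827 = +0.032363;  D = +0.015543+0.028386i
d^4_{-2,3}: k∈[5..6] ⇒ +0.375204 -0.828425 = -0.453222;  D = -0.172601-0.419069i
d^4_{-1,3}: k∈[4..5] ⇒ +0.171809 -0.682819 = -0.511010;  D = -0.141422-0.491051i
d^4_{0,3}: k∈[3..4] ⇒ +0.059709 -0.395499 = -0.335790;  D = -0.056851-0.330943i
d^4_{1,3}: k∈[2..3] ⇒ +0.015563 -0.171809 = -0.156246;  D = -0.009344-0.155967i
d^4_{2,3}: k∈[1..2] ⇒ +0.002851 -0.056645 = -0.053794;  D = +0.002712-0.053726i
d^4_{3,3}: k∈[0..1] ⇒ +0.000296 -0.013725 = -0.013429;  D = +0.002149-0.013256i
d^4_{4,3}: single k=0 term ⇒ -0.002155;  D = +0.000577-0.002076i
Y_4^{m'}(θ=1.4249,φ=1.4603) and Σ D·Y over m':
  (+0.3594+0.5128i)·(+0.3833+0.1814i)  (+0.0155+0.0284i)·(-0.0574+0.1666i)  (-0.1726-0.4191i)·(+0.2722+0.0612i)  (-0.1414-0.4911i)·(-0.0214+0.1929i)  (-0.0569-0.3309i)·(+0.2519+0.0000i)  (-0.0093-0.1560i)·(+0.0214+0.1929i)  (+0.0027-0.0537i)·(+0.2722-0.0612i)  (+0.0021-0.0133i)·(+0.0574+0.1666i)  (+0.0006-0.0021i)·(+0.3833-0.1814i)
Y_4^3(R⁻¹ n̂) = +0.130693+0.016687i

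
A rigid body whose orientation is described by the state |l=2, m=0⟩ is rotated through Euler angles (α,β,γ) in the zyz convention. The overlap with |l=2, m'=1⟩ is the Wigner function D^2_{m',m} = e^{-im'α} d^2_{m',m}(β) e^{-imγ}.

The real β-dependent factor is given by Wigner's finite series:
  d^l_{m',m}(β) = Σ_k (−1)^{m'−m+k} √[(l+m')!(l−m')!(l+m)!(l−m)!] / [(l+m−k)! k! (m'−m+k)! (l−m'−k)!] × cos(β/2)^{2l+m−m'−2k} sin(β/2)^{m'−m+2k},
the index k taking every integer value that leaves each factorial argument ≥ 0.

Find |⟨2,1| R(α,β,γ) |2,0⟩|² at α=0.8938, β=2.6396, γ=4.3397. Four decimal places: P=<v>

First d^2_{1,0}(β=2.6396), then the phase factors e^{-i(1)α} and e^{-i(0)γ}:
With c≡cos(β/2)=0.248369 and s≡sin(β/2)=0.968665, N=[6·1·2·2]^{1/2}=4.898979
The bounds max(0,m−m')=0 and min(l+m,l−m')=1 give 2 terms
  k=0: (−1)^1·4.8990/(2)·0.2484^3·0.9687^1 = -0.036353
  k=1: (−1)^2·4.8990/(2)·0.2484^1·0.9687^3 = +0.552961
d^2_{1,0}(2.6396) = -0.036353 +0.552961 = +0.516608
|D^2_{1,0}|² = |d^2_{1,0}(β)|² = (+0.516608)² = 0.266884 (the z-rotation phases have unit modulus)

P=0.2669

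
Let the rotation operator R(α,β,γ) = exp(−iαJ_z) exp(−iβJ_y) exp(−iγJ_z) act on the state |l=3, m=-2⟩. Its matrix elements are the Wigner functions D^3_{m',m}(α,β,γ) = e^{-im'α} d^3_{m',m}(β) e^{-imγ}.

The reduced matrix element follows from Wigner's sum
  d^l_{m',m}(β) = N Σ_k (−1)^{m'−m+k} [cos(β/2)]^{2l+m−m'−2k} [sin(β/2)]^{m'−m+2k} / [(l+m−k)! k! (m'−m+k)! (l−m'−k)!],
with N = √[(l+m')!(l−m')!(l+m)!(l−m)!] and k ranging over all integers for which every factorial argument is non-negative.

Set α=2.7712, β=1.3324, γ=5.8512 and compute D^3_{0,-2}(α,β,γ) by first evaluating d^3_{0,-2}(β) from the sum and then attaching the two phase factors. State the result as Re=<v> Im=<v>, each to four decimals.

D^3_{0,-2}(2.7712,1.3324,5.8512) = e^{-i·0·2.7712}·d^3_{0,-2}(1.3324)·e^{-i·-2·5.8512}. Compute d first:
With c≡cos(β/2)=0.786176 and s≡sin(β/2)=0.618003, N=[6·6·1·120]^{1/2}=65.726707
k: max(0,(-2)−(0))=0 … min(3+(-2),3−(0))=1
  k=0: (−1)^2·65.7267/(12)·0.7862^4·0.6180^2 = +0.799135
  k=1: (−1)^3·65.7267/(12)·0.7862^2·0.6180^4 = -0.493813
d^3_{0,-2}(1.3324) = +0.799135 -0.493813 = +0.305323
Phases: e^{-i·(0)·2.7712}=+1.000000+0.000000i, e^{-i·(-2)·5.8512}=+0.649423-0.760427i ⇒ D=+0.198284-0.232176i

Re=0.1983 Im=-0.2322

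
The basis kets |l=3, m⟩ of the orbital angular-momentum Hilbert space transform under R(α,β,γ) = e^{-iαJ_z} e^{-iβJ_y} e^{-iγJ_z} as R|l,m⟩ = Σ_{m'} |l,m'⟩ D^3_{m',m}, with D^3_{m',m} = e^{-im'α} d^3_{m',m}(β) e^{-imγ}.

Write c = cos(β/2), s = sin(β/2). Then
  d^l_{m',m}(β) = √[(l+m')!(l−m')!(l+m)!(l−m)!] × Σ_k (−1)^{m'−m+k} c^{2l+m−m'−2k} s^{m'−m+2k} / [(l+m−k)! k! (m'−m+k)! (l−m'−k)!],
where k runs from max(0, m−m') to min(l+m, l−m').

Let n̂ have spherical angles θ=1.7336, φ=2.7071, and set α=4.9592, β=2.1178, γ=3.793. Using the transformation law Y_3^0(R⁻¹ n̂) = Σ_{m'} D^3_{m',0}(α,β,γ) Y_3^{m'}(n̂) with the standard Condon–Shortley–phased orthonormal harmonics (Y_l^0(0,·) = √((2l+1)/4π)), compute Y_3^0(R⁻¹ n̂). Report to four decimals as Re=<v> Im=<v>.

Need the full column D^3_{m',0} for m'=−3..3 at α=4.9592, β=2.1178, γ=3.793.
cos(β/2)=0.489831, sin(β/2)=0.871817
d^3_{-3,0}: single k=3 term ⇒ +0.348282;  D = -0.234954+0.257094i
d^3_{-2,0}: k∈[2..3] ⇒ +0.239661 -0.759199 = -0.519538;  D = +0.457516+0.246167i
d^3_{-1,0}: k∈[1..3] ⇒ +0.085163 -0.809334 +0.854603 = +0.130431;  D = +0.031866-0.126479i
d^3_{0,0}: k∈[0..3] ⇒ +0.013813 -0.393804 +1.247491 -0.439089 = +0.428411;  D = +0.428411+0.000000i
d^3_{1,0}: k∈[0..2] ⇒ -0.085163 +0.809334 -0.854603 = -0.130431;  D = -0.031866-0.126479i
d^3_{2,0}: k∈[0..1] ⇒ +0.239661 -0.759199 = -0.519538;  D = +0.457516-0.246167i
d^3_{3,0}: single k=0 term ⇒ -0.348282;  D = +0.234954+0.257094i
Y_3^{m'}(θ=1.7336,φ=2.7071) and Σ D·Y over m':
  (-0.2350+0.2571i)·(-0.1059-0.3867i)  (+0.4575+0.2462i)·(-0.1041-0.1232i)  (+0.0319-0.1265i)·(+0.2513+0.1166i)  (+0.4284+0.0000i)·(+0.1735+0.0000i)  (-0.0319-0.1265i)·(-0.2513+0.1166i)  (+0.4575-0.2462i)·(-0.1041+0.1232i)  (+0.2350+0.2571i)·(+0.1059-0.3867i)
Y_3^0(R⁻¹ n̂) = +0.333778+0.000000i

Re=0.3338 Im=0.0000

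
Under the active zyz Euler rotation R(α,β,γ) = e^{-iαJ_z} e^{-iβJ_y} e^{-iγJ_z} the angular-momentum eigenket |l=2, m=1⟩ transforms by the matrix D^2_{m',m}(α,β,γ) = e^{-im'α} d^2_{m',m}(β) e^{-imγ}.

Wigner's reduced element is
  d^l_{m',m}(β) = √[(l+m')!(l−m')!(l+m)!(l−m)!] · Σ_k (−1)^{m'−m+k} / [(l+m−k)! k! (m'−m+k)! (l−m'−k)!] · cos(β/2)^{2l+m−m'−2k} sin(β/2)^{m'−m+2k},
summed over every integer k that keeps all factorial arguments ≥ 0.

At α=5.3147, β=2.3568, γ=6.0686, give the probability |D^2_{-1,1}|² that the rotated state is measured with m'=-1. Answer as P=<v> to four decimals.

P=0.1256

First d^2_{-1,1}(β=2.3568), then the phase factors e^{-i(-1)α} and e^{-i(1)γ}:
With c≡cos(β/2)=0.382404 and s≡sin(β/2)=0.923995, N=[1·6·6·1]^{1/2}=6.000000
Admissible k: 2..3 (factorial args all ≥0)
  k=2: (−1)^0·6.0000/(2)·0.3824^2·0.9240^2 = +0.374546
  k=3: (−1)^1·6.0000/(6)·0.3824^0·0.9240^4 = -0.728919
d^2_{-1,1}(2.3568) = +0.374546 -0.728919 = -0.354373
|D^2_{-1,1}|² = |d^2_{-1,1}(β)|² = (-0.354373)² = 0.125580 (the z-rotation phases have unit modulus)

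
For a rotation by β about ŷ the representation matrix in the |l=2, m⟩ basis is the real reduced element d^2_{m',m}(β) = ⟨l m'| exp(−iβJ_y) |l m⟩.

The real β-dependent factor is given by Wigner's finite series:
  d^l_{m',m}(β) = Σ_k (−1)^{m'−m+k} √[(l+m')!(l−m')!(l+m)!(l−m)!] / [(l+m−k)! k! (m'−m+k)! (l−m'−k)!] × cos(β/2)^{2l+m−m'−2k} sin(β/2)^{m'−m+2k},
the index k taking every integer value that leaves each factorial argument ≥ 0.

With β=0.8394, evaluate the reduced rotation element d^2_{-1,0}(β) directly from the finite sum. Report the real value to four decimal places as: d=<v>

d^2_{-1,0}(β=0.8394) via Wigner's sum:
c=cos(0.8394/2)=0.913211, s=sin(0.8394/2)=0.407487; N=√[1·6·2·2]=4.898979
k: max(0,(0)−(-1))=1 … min(2+(0),2−(-1))=2
  k=1: (−1)^0·4.8990/(2)·0.9132^3·0.4075^1 = +0.760156
  k=2: (−1)^1·4.8990/(2)·0.9132^1·0.4075^3 = -0.151351
d^2_{-1,0}(0.8394) = +0.760156 -0.151351 = +0.608804

d=0.6088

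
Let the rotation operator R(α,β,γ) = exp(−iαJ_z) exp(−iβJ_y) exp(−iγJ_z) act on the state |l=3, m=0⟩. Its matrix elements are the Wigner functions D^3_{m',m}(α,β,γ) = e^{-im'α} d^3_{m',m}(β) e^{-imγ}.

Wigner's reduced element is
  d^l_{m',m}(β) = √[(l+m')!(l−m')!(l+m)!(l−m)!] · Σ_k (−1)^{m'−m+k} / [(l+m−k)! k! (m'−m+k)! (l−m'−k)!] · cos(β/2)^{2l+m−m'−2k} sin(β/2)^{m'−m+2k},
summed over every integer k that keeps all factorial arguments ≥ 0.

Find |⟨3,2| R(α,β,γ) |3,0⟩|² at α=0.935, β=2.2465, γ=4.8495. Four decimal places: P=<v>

P=0.2719

D^3_{2,0}(0.935,2.2465,4.8495) = e^{-i·2·0.935}·d^3_{2,0}(2.2465)·e^{-i·0·4.8495}. Compute d first:
c=cos(2.2465/2)=0.432755, s=sin(2.2465/2)=0.901512; N=√[120·1·6·6]=65.726707
k: max(0,(0)−(2))=0 … min(3+(0),3−(2))=1
  k=0: (−1)^2·65.7267/(12)·0.4328^4·0.9015^2 = +0.156124
  k=1: (−1)^3·65.7267/(12)·0.4328^2·0.9015^4 = -0.677532
d^3_{2,0}(2.2465) = +0.156124 -0.677532 = -0.521408
|D^3_{2,0}|² = |d^3_{2,0}(β)|² = (-0.521408)² = 0.271866 (the z-rotation phases have unit modulus)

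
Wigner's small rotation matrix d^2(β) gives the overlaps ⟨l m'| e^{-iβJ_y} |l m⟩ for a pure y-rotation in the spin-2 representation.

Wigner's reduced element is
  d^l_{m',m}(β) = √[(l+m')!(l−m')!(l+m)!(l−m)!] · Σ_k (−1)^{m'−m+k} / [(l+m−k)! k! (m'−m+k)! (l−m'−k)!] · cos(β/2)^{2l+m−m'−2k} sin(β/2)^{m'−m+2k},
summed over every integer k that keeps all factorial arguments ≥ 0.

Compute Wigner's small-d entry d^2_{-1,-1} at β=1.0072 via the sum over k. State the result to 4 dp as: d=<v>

d=0.0525

d^2_{-1,-1}(β=1.0072) via Wigner's sum:
Half-angle: c=0.875851, s=0.482582. N=√(1·6·1·6)=6.000000
The bounds max(0,m−m')=0 and min(l+m,l−m')=1 give 2 terms
  k=0: (−1)^0·6.0000/(6)·0.8759^4·0.4826^0 = +0.588465
  k=1: (−1)^1·6.0000/(2)·0.8759^2·0.4826^2 = -0.535949
d^2_{-1,-1}(1.0072) = +0.588465 -0.535949 = +0.052516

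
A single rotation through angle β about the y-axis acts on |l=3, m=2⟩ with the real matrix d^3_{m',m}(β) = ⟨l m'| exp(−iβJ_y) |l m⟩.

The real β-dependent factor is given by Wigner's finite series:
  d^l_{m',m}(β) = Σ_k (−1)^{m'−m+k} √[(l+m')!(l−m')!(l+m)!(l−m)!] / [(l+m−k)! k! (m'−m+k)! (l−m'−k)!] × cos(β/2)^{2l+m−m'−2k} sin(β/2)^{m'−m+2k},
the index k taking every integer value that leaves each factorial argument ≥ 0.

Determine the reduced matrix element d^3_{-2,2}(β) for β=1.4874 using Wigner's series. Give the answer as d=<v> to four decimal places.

d=0.4727

d^3_{-2,2}(β=1.4874) via Wigner's sum:
With c≡cos(β/2)=0.735969 and s≡sin(β/2)=0.677016, N=[1·120·120·1]^{1/2}=120.000000
k: max(0,(2)−(-2))=4 … min(3+(2),3−(-2))=5
  k=4: (−1)^0·120.0000/(24)·0.7360^2·0.6770^4 = +0.568962
  k=5: (−1)^1·120.0000/(120)·0.7360^0·0.6770^6 = -0.096292
d^3_{-2,2}(1.4874) = +0.568962 -0.096292 = +0.472670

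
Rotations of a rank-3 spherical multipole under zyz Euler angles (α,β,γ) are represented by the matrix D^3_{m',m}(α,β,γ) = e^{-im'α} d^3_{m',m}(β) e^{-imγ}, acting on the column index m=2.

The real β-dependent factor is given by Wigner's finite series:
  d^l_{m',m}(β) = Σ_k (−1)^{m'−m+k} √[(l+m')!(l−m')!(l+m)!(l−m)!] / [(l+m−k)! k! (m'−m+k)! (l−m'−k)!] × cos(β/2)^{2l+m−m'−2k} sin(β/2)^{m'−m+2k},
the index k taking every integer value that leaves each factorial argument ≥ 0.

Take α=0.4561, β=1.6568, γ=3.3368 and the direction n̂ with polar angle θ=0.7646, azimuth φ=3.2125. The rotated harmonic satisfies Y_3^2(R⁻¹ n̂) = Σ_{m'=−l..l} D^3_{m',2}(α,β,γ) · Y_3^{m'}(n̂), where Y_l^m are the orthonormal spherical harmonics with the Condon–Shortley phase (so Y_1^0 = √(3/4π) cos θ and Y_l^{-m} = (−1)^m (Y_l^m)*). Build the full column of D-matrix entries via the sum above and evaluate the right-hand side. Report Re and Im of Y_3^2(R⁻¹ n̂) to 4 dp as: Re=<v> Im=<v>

Need the full column D^3_{m',2} for m'=−3..3 at α=0.4561, β=1.6568, γ=3.3368.
cos(β/2)=0.676056, sin(β/2)=0.736851
d^3_{-3,2}: single k=5 term ⇒ +0.359712;  D = +0.200999+0.298316i
d^3_{-2,2}: k∈[4..5] ⇒ +0.673678 -0.160058 = +0.513621;  D = +0.445274+0.256003i
d^3_{-1,2}: k∈[3..4] ⇒ +0.781836 -0.464387 = +0.317449;  D = +0.316765+0.020837i
d^3_{0,2}: k∈[2..3] ⇒ +0.621225 -0.737978 = -0.116752;  D = -0.107967+0.044433i
d^3_{1,2}: k∈[1..2] ⇒ +0.329072 -0.781836 = -0.452763;  D = -0.300000+0.339109i
d^3_{2,2}: k∈[0..1] ⇒ +0.095476 -0.567099 = -0.471623;  D = -0.124970+0.454764i
d^3_{3,2}: single k=0 term ⇒ -0.254898;  D = +0.047619+0.250411i
Y_3^{m'}(θ=0.7646,φ=3.2125) and Σ D·Y over m':
  (+0.2010+0.2983i)·(-0.1353+0.0292i)  (+0.4453+0.2560i)·(+0.3499-0.0500i)  (+0.3168+0.0208i)·(-0.3579+0.0254i)  (-0.1080+0.0444i)·(-0.1067+0.0000i)  (-0.3000+0.3391i)·(+0.3579+0.0254i)  (-0.1250+0.4548i)·(+0.3499+0.0500i)  (+0.0476+0.2504i)·(+0.1353+0.0292i)
Y_3^2(R⁻¹ n̂) = -0.153044+0.330590i

Re=-0.1530 Im=0.3306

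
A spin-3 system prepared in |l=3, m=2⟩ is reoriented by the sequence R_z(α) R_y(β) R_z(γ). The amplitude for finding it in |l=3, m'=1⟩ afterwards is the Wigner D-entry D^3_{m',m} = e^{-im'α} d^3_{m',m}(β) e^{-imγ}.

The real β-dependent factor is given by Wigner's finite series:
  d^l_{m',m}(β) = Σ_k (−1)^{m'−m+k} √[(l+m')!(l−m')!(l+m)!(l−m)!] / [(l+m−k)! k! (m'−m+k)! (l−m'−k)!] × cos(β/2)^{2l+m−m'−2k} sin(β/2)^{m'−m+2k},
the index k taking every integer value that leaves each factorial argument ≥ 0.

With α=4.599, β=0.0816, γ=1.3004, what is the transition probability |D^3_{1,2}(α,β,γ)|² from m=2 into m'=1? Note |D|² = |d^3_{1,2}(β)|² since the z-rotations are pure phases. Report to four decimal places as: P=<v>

P=0.0164

D^3_{1,2}(4.599,0.0816,1.3004) = e^{-i·1·4.599}·d^3_{1,2}(0.0816)·e^{-i·2·1.3004}. Compute d first:
With c≡cos(β/2)=0.999168 and s≡sin(β/2)=0.040789, N=[24·2·120·1]^{1/2}=75.894664
The bounds max(0,m−m')=1 and min(l+m,l−m')=2 give 2 terms
  k=1: (−1)^0·75.8947/(24)·0.9992^5·0.0408^1 = +0.128449
  k=2: (−1)^1·75.8947/(12)·0.9992^3·0.0408^3 = -0.000428
d^3_{1,2}(0.0816) = +0.128449 -0.000428 = +0.128021
|D^3_{1,2}|² = |d^3_{1,2}(β)|² = (+0.128021)² = 0.016389 (the z-rotation phases have unit modulus)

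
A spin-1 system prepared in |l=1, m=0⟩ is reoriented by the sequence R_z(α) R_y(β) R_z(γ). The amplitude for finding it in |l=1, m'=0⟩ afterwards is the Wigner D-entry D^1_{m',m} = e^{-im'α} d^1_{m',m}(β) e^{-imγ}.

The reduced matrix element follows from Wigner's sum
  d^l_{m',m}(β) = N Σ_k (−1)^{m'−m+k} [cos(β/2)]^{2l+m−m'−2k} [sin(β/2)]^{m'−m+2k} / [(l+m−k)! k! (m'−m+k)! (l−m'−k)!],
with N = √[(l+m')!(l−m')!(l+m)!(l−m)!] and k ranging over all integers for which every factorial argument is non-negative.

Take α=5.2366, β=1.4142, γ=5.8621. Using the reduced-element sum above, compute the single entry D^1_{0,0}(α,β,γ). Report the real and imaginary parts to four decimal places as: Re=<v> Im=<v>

Re=0.1560 Im=0.0000

D^1_{0,0}(5.2366,1.4142,5.8621) = e^{-i·0·5.2366}·d^1_{0,0}(1.4142)·e^{-i·0·5.8621}. Compute d first:
c=cos(1.4142/2)=0.760249, s=sin(1.4142/2)=0.649632; N=√[1·1·1·1]=1.000000
k∈{0,1} keeps every argument non-negative
  k=0: (−1)^0·1.0000/(1)·0.7602^2·0.6496^0 = +0.577979
  k=1: (−1)^1·1.0000/(1)·0.7602^0·0.6496^2 = -0.422021
d^1_{0,0}(1.4142) = +0.577979 -0.422021 = +0.155957
Attach z-rotation phases: D = e^{-i(0)(5.2366)}·(+0.155957)·e^{-i(0)(5.8621)} = +0.155957+0.000000i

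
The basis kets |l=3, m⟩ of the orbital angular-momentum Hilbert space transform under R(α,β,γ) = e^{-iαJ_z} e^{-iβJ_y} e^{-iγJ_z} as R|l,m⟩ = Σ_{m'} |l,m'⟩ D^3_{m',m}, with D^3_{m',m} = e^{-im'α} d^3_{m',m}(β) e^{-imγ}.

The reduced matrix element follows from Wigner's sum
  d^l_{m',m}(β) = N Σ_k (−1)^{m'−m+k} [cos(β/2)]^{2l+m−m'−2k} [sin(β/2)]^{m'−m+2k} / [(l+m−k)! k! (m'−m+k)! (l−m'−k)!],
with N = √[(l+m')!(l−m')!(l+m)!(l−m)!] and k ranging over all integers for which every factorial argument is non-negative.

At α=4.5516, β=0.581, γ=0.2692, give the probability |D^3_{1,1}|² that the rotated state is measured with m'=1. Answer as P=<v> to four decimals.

D^3_{1,1}(4.5516,0.581,0.2692) = e^{-i·1·4.5516}·d^3_{1,1}(0.581)·e^{-i·1·0.2692}. Compute d first:
c=cos(0.581/2)=0.958101, s=sin(0.581/2)=0.286431; N=√[24·2·24·2]=48.000000
Admissible k: 0..2 (factorial args all ≥0)
  k=0: (−1)^0·48.0000/(48)·0.9581^6·0.2864^0 = +0.773512
  k=1: (−1)^1·48.0000/(6)·0.9581^4·0.2864^2 = -0.553064
  k=2: (−1)^2·48.0000/(8)·0.9581^2·0.2864^4 = +0.037073
d^3_{1,1}(0.581) = +0.773512 -0.553064 +0.037073 = +0.257521
|D^3_{1,1}|² = |d^3_{1,1}(β)|² = (+0.257521)² = 0.066317 (the z-rotation phases have unit modulus)

P=0.0663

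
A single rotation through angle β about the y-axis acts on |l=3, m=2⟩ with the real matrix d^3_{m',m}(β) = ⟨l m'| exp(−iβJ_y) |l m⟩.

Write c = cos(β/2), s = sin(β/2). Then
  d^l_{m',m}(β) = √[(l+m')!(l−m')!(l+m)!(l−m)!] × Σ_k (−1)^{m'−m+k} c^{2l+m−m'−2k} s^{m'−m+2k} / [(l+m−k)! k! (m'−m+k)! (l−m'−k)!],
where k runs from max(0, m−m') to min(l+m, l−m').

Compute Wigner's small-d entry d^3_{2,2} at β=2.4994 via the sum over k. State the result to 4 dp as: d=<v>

d=-0.0437

d^3_{2,2}(β=2.4994) via Wigner's sum:
With c≡cos(β/2)=0.315607 and s≡sin(β/2)=0.948890, N=[120·1·120·1]^{1/2}=120.000000
The bounds max(0,m−m')=0 and min(l+m,l−m')=1 give 2 terms
  k=0: (−1)^0·120.0000/(120)·0.3156^6·0.9489^0 = +0.000988
  k=1: (−1)^1·120.0000/(24)·0.3156^4·0.9489^2 = -0.044667
d^3_{2,2}(2.4994) = +0.000988 -0.044667 = -0.043679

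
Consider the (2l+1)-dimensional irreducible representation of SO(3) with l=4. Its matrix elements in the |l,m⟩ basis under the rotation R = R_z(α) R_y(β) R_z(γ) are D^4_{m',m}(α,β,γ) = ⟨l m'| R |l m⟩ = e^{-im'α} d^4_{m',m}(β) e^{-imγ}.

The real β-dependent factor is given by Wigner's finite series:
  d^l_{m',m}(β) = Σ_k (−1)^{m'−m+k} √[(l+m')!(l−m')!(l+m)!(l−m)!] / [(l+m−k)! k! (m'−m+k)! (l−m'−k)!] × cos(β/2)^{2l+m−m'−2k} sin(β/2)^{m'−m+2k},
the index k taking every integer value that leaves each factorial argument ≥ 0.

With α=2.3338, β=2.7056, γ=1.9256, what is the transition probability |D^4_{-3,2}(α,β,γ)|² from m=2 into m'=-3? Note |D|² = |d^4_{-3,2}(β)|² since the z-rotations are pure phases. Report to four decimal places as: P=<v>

D^4_{-3,2}(2.3338,2.7056,1.9256) = e^{-i·-3·2.3338}·d^4_{-3,2}(2.7056)·e^{-i·2·1.9256}. Compute d first:
With c≡cos(β/2)=0.216274 and s≡sin(β/2)=0.976333, N=[1·5040·720·2]^{1/2}=2693.993318
The bounds max(0,m−m')=5 and min(l+m,l−m')=6 give 2 terms
  k=5: (−1)^0·2693.9933/(240)·0.2163^3·0.9763^5 = +0.100736
  k=6: (−1)^1·2693.9933/(720)·0.2163^1·0.9763^7 = -0.684310
d^4_{-3,2}(2.7056) = +0.100736 -0.684310 = -0.583574
|D^4_{-3,2}|² = |d^4_{-3,2}(β)|² = (-0.583574)² = 0.340558 (the z-rotation phases have unit modulus)

P=0.3406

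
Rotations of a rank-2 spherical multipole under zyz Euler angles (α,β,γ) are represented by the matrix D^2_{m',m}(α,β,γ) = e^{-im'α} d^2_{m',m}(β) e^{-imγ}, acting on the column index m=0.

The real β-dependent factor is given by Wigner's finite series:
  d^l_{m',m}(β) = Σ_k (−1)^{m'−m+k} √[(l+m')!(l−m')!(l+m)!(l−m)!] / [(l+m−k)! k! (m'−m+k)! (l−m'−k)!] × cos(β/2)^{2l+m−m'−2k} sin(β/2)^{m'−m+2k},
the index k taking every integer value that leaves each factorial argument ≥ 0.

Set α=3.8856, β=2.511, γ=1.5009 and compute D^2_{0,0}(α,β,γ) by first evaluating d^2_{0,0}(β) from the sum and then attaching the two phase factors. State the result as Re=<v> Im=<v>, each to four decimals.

Re=0.4785 Im=0.0000

Split into d^2_{0,0}(β=2.511) × two z-phases.
With c≡cos(β/2)=0.310098 and s≡sin(β/2)=0.950705, N=[2·2·2·2]^{1/2}=4.000000
Admissible k: 0..2 (factorial args all ≥0)
  k=0: (−1)^0·4.0000/(4)·0.3101^4·0.9507^0 = +0.009247
  k=1: (−1)^1·4.0000/(1)·0.3101^2·0.9507^2 = -0.347656
  k=2: (−1)^2·4.0000/(4)·0.3101^0·0.9507^4 = +0.816925
d^2_{0,0}(2.511) = +0.009247 -0.347656 +0.816925 = +0.478516
Attach z-rotation phases: D = e^{-i(0)(3.8856)}·(+0.478516)·e^{-i(0)(1.5009)} = +0.478516+0.000000i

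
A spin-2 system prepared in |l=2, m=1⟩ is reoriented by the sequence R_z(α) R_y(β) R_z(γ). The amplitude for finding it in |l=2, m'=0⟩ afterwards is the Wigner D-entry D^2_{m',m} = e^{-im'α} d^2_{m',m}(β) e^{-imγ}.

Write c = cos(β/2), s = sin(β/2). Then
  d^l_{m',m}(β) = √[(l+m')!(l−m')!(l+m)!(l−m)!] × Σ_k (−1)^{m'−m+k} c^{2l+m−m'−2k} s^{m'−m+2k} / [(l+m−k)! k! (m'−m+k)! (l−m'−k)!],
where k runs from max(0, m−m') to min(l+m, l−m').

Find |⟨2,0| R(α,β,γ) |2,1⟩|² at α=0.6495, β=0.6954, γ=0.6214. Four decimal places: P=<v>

First d^2_{0,1}(β=0.6954), then the phase factors e^{-i(0)α} and e^{-i(1)γ}:
With c≡cos(β/2)=0.940159 and s≡sin(β/2)=0.340736, N=[2·2·6·1]^{1/2}=4.898979
Admissible k: 1..2 (factorial args all ≥0)
  k=1: (−1)^0·4.8990/(2)·0.9402^3·0.3407^1 = +0.693582
  k=2: (−1)^1·4.8990/(2)·0.9402^1·0.3407^3 = -0.091103
d^2_{0,1}(0.6954) = +0.693582 -0.091103 = +0.602479
|D^2_{0,1}|² = |d^2_{0,1}(β)|² = (+0.602479)² = 0.362981 (the z-rotation phases have unit modulus)

P=0.3630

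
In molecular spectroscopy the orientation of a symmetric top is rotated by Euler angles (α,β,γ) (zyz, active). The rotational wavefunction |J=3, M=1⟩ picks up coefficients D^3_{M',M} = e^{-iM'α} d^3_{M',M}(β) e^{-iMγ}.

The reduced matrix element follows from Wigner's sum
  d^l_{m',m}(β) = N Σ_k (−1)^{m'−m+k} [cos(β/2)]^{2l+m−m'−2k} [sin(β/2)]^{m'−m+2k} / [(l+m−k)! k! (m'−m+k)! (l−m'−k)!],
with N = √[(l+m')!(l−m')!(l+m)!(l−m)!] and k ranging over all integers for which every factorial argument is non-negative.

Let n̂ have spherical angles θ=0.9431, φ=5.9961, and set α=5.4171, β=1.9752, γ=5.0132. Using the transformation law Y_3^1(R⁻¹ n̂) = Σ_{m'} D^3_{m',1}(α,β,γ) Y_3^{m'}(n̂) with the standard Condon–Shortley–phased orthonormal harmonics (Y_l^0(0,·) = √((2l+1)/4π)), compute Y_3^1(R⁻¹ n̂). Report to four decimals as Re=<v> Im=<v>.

Need the full column D^3_{m',1} for m'=−3..3 at α=5.4171, β=1.9752, γ=5.0132.
cos(β/2)=0.550695, sin(β/2)=0.834707
d^3_{-3,1}: single k=4 term ⇒ +0.570168;  D = +0.136929-0.553482i
d^3_{-2,1}: k∈[3..4] ⇒ +0.614277 -0.705636 = -0.091358;  D = -0.081773+0.040737i
d^3_{-1,1}: k∈[2..4] ⇒ +0.384470 -1.177735 +0.338223 = -0.455041;  D = -0.418426-0.178835i
d^3_{0,1}: k∈[1..3] ⇒ +0.146447 -1.009361 +0.772985 = -0.089929;  D = -0.026646-0.085891i
d^3_{1,1}: k∈[0..2] ⇒ +0.027891 -0.512627 +0.883301 = +0.398565;  D = -0.213490+0.336565i
d^3_{2,1}: k∈[0..1] ⇒ -0.133687 +0.614277 = +0.480591;  D = -0.475926+0.066795i
d^3_{3,1}: single k=0 term ⇒ +0.248175;  D = -0.185487-0.164879i
Y_3^{m'}(θ=0.9431,φ=5.9961) and Σ D·Y over m':
  (+0.1369-0.5535i)·(+0.1441+0.1678i)  (-0.0818+0.0407i)·(+0.3301+0.2136i)  (-0.4184-0.1788i)·(+0.1818+0.0537i)  (-0.0266-0.0859i)·(-0.2795+0.0000i)  (-0.2135+0.3366i)·(-0.1818+0.0537i)  (-0.4759+0.0668i)·(+0.3301-0.2136i)  (-0.1855-0.1649i)·(-0.1441+0.1678i)
Y_3^1(R⁻¹ n̂) = -0.049783-0.048060i

Re=-0.0498 Im=-0.0481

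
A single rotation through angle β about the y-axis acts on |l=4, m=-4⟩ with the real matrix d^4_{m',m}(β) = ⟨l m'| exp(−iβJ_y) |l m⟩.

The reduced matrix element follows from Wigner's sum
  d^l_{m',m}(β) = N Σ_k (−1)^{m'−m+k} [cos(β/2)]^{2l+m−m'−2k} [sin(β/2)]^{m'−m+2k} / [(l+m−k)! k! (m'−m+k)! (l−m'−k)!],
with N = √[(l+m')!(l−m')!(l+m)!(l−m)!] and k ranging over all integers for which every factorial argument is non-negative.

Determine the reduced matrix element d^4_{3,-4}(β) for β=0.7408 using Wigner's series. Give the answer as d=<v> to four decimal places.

d=-0.0021

d^4_{3,-4}(β=0.7408) via Wigner's sum:
With c≡cos(β/2)=0.932183 and s≡sin(β/2)=0.361988, N=[5040·1·1·40320]^{1/2}=14255.272709
k: max(0,(-4)−(3))=0 … min(4+(-4),4−(3))=0
  k=0: (−1)^7·14255.2727/(5040)·0.9322^1·0.3620^7 = -0.002147
d^4_{3,-4}(0.7408) = -0.002147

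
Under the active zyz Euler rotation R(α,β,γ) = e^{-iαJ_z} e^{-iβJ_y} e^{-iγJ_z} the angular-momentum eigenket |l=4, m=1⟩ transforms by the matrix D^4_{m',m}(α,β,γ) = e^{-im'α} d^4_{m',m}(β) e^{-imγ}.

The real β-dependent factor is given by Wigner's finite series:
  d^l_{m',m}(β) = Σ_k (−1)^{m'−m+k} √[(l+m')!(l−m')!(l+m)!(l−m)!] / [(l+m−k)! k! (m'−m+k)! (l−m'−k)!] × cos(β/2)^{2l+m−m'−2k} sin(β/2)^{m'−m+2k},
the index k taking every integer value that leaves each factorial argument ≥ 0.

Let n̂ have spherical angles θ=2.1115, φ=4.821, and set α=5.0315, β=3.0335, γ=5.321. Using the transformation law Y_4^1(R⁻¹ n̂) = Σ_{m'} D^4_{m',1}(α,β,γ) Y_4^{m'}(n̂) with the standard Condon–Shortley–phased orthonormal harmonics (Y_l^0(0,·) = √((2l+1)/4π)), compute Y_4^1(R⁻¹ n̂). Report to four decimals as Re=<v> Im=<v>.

Re=-0.0392 Im=-0.0974

Need the full column D^4_{m',1} for m'=−4..4 at α=5.0315, β=3.0335, γ=5.321.
cos(β/2)=0.054020, sin(β/2)=0.998540
d^4_{-4,1}: single k=5 term ⇒ +0.001171;  D = -0.000725+0.000919i
d^4_{-3,1}: k∈[4..5] ⇒ +0.000112 -0.022960 = -0.022848;  D = +0.021473+0.007807i
d^4_{-2,1}: k∈[3..5] ⇒ +0.000006 -0.003320 +0.226855 = +0.223542;  D = +0.006618-0.223444i
d^4_{-1,1}: k∈[2..5] ⇒ +0.000000 -0.000254 +0.043390 -0.988378 = -0.945242;  D = -0.905907+0.269841i
d^4_{0,1}: k∈[1..4] ⇒ +0.000000 -0.000012 +0.004199 -0.239126 = -0.234940;  D = -0.134322-0.192755i
d^4_{1,1}: k∈[0..3] ⇒ +0.000000 -0.000000 +0.000254 -0.028927 = -0.028673;  D = +0.017194-0.022946i
d^4_{2,1}: k∈[0..2] ⇒ -0.000000 +0.000010 -0.002213 = -0.002203;  D = +0.002089+0.000701i
d^4_{3,1}: k∈[0..1] ⇒ +0.000000 -0.000112 = -0.000112;  D = -0.000001+0.000112i
d^4_{4,1}: single k=0 term ⇒ -0.000003;  D = -0.000003+0.000001i
Y_4^{m'}(θ=2.1115,φ=4.821) and Σ D·Y over m':
  (-0.0007+0.0009i)·(+0.2169-0.1006i)  (+0.0215+0.0078i)·(+0.1300+0.3847i)  (+0.0066-0.2234i)·(-0.2052+0.0453i)  (-0.9059+0.2698i)·(+0.0259+0.2377i)  (-0.1343-0.1928i)·(-0.2636+0.0000i)  (+0.0172-0.0229i)·(-0.0259+0.2377i)  (+0.0021+0.0007i)·(-0.2052-0.0453i)  (-0.0000+0.0001i)·(-0.1300+0.3847i)  (-0.0000+0.0000i)·(+0.2169+0.1006i)
Y_4^1(R⁻¹ n̂) = -0.039166-0.097408i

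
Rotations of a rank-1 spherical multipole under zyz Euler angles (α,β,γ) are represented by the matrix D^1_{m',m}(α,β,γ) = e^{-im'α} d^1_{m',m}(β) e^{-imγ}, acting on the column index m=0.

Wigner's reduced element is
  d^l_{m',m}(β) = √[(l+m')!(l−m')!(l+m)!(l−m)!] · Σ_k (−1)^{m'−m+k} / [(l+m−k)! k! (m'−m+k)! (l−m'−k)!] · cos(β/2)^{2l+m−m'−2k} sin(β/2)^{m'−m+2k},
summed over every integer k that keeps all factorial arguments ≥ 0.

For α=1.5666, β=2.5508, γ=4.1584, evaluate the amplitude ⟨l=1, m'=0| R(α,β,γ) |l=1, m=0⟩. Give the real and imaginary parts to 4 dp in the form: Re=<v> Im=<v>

Re=-0.8305 Im=0.0000

First d^1_{0,0}(β=2.5508), then the phase factors e^{-i(0)α} and e^{-i(0)γ}:
Half-angle: c=0.291119, s=0.956687. N=√(1·1·1·1)=1.000000
Admissible k: 0..1 (factorial args all ≥0)
  k=0: (−1)^0·1.0000/(1)·0.2911^2·0.9567^0 = +0.084750
  k=1: (−1)^1·1.0000/(1)·0.2911^0·0.9567^2 = -0.915250
d^1_{0,0}(2.5508) = +0.084750 -0.915250 = -0.830499
Attach z-rotation phases: D = e^{-i(0)(1.5666)}·(-0.830499)·e^{-i(0)(4.1584)} = -0.830499+0.000000i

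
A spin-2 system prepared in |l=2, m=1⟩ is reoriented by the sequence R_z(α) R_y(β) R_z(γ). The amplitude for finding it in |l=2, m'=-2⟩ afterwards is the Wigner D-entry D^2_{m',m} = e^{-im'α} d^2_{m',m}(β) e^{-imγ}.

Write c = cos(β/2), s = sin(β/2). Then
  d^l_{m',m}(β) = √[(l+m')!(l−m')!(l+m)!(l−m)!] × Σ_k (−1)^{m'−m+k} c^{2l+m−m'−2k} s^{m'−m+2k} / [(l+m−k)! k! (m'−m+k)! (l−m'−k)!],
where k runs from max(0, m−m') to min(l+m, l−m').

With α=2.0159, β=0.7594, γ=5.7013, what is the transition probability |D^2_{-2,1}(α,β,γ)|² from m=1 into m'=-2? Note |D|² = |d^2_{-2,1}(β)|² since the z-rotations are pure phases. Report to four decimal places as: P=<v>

First d^2_{-2,1}(β=0.7594), then the phase factors e^{-i(-2)α} and e^{-i(1)γ}:
c=cos(0.7594/2)=0.928776, s=sin(0.7594/2)=0.370642; N=√[1·24·6·1]=12.000000
k: max(0,(1)−(-2))=3 … min(2+(1),2−(-2))=3
  k=3: (−1)^0·12.0000/(6)·0.9288^1·0.3706^3 = +0.094581
d^2_{-2,1}(0.7594) = +0.094581
|D^2_{-2,1}|² = |d^2_{-2,1}(β)|² = (+0.094581)² = 0.008946 (the z-rotation phases have unit modulus)

P=0.0089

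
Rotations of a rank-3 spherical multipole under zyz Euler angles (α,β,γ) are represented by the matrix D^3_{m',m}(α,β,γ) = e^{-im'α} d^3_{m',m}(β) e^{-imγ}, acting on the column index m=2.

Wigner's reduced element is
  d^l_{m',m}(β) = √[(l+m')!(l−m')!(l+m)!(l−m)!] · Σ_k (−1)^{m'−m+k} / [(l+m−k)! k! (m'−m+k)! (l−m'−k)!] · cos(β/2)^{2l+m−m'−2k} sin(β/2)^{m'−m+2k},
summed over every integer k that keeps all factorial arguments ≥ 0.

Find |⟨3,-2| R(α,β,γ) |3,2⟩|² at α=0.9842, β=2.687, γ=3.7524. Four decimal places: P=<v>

Split into d^3_{-2,2}(β=2.687) × two z-phases.
c=cos(2.687/2)=0.225344, s=sin(2.687/2)=0.974279; N=√[1·120·120·1]=120.000000
k: max(0,(2)−(-2))=4 … min(3+(2),3−(-2))=5
  k=4: (−1)^0·120.0000/(24)·0.2253^2·0.9743^4 = +0.228769
  k=5: (−1)^1·120.0000/(120)·0.2253^0·0.9743^6 = -0.855265
d^3_{-2,2}(2.687) = +0.228769 -0.855265 = -0.626496
|D^3_{-2,2}|² = |d^3_{-2,2}(β)|² = (-0.626496)² = 0.392497 (the z-rotation phases have unit modulus)

P=0.3925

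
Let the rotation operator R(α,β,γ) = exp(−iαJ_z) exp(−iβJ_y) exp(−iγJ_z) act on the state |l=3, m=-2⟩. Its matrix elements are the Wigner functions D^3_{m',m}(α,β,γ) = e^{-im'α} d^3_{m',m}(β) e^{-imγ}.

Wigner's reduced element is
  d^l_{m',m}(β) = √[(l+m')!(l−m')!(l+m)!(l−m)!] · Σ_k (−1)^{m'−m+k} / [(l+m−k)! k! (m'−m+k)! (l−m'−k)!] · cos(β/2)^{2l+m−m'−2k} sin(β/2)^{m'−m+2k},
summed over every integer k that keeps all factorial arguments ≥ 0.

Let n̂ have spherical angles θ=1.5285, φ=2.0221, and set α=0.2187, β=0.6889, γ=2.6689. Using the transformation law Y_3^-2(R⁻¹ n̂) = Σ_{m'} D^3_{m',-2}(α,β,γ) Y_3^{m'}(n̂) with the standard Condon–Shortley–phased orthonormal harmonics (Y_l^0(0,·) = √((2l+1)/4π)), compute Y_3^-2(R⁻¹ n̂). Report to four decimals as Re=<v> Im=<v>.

Need the full column D^3_{m',-2} for m'=−3..3 at α=0.2187, β=0.6889, γ=2.6689.
cos(β/2)=0.941261, sin(β/2)=0.337679
d^3_{-3,-2}: single k=1 term ⇒ +0.611126;  D = +0.585733-0.174334i
d^3_{-2,-2}: k∈[0..1] ⇒ +0.695443 -0.447527 = +0.247916;  D = +0.216611-0.120591i
d^3_{-1,-2}: k∈[0..1] ⇒ -0.788960 +0.203083 = -0.585878;  D = -0.437874+0.389255i
d^3_{0,-2}: k∈[0..1] ⇒ +0.490241 -0.063095 = +0.427146;  D = +0.250064-0.346297i
d^3_{1,-2}: k∈[0..1] ⇒ -0.203083 +0.013069 = -0.190014;  D = -0.075168+0.174514i
d^3_{2,-2}: k∈[0..1] ⇒ +0.057598 -0.001483 = +0.056115;  D = +0.010488-0.055126i
d^3_{3,-2}: single k=0 term ⇒ -0.010123;  D = +0.000311+0.010118i
Y_3^{m'}(θ=1.5285,φ=2.0221) and Σ D·Y over m':
  (+0.5857-0.1743i)·(+0.4064+0.0895i)  (+0.2166-0.1206i)·(-0.0267+0.0339i)  (-0.4379+0.3893i)·(+0.1396+0.2880i)  (+0.2501-0.3463i)·(-0.0472+0.0000i)  (-0.0752+0.1745i)·(-0.1396+0.2880i)  (+0.0105-0.0551i)·(-0.0267-0.0339i)  (+0.0003+0.0101i)·(-0.4064+0.0895i)
Y_3^-2(R⁻¹ n̂) = +0.023972-0.112227i

Re=0.0240 Im=-0.1122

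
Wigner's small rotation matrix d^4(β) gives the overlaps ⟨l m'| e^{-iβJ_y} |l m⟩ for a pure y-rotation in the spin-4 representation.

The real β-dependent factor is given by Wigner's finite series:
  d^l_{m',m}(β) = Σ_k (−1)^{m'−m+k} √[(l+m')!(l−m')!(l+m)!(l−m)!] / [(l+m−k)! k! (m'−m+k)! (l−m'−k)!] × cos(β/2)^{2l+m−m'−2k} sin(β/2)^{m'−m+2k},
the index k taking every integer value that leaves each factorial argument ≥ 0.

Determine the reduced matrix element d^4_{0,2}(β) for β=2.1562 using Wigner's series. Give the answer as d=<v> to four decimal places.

d^4_{0,2}(β=2.1562) via Wigner's sum:
With c≡cos(β/2)=0.473003 and s≡sin(β/2)=0.881061, N=[24·24·720·2]^{1/2}=910.735966
The bounds max(0,m−m')=2 and min(l+m,l−m')=4 give 3 terms
  k=2: (−1)^0·910.7360/(96)·0.4730^6·0.8811^2 = +0.082474
  k=3: (−1)^1·910.7360/(36)·0.4730^4·0.8811^4 = -0.763079
  k=4: (−1)^2·910.7360/(96)·0.4730^2·0.8811^6 = +0.992852
d^4_{0,2}(2.1562) = +0.082474 -0.763079 +0.992852 = +0.312247

d=0.3122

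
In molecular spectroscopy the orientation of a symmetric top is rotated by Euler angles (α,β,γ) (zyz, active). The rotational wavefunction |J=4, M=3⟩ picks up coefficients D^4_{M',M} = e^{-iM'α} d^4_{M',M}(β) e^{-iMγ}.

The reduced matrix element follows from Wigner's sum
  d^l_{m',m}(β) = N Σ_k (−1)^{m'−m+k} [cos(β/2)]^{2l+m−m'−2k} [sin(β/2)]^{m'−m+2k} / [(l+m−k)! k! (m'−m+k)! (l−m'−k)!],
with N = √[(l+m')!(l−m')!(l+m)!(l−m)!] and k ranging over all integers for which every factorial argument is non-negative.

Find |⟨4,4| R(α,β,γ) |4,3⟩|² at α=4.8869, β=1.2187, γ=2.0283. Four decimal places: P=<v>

P=0.1629

D^4_{4,3}(4.8869,1.2187,2.0283) = e^{-i·4·4.8869}·d^4_{4,3}(1.2187)·e^{-i·3·2.0283}. Compute d first:
With c≡cos(β/2)=0.820020 and s≡sin(β/2)=0.572335, N=[40320·1·5040·1]^{1/2}=14255.272709
k: max(0,(3)−(4))=0 … min(4+(3),4−(4))=0
  k=0: (−1)^1·14255.2727/(5040)·0.8200^7·0.5723^1 = -0.403615
d^4_{4,3}(1.2187) = -0.403615
|D^4_{4,3}|² = |d^4_{4,3}(β)|² = (-0.403615)² = 0.162905 (the z-rotation phases have unit modulus)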